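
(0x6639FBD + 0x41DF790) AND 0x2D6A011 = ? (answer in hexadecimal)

0x2808001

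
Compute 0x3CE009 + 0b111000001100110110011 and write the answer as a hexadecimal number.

0x58F9BC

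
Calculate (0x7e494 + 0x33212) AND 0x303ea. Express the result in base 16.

0x302a2

Add column by column in base 16, right to left:
  4+2 = 6
  9+1 = a
  4+2 = 6
  e+3 = 1 carry 1
  7+3+1 = b
Sum = 0xb16a6; now AND with 0x303ea:
  b&3=3, 1&0=0, 6&3=2, a&e=a, 6&a=2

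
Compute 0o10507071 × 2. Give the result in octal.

0o21216162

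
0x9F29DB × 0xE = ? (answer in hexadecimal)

0x8B449FA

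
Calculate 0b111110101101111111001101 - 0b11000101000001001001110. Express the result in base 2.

0b100110000101110101111111

Subtract column by column in base 2:
  1-0 → 1
  0-1 → 1 (borrow)
  1-1-1 → 1 (borrow)
  1-1-1 → 1 (borrow)
  0-0-1 → 1 (borrow)
  0-0-1 → 1 (borrow)
  1-1-1 → 1 (borrow)
  1-0-1 → 0
  1-0 → 1
  1-1 → 0
  1-0 → 1
  1-0 → 1
  1-0 → 1
  0-0 → 0
  1-0 → 1
  1-1 → 0
  0-0 → 0
  1-1 → 0
  0-0 → 0
  1-0 → 1
  1-0 → 1
  1-1 → 0
  1-1 → 0
  1-0 → 1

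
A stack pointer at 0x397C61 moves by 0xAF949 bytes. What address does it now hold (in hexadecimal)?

Add column by column in base 16, right to left:
  1+9 = A
  6+4 = A
  C+9 = 5 carry 1
  7+F+1 = 7 carry 1
  9+A+1 = 4 carry 1
  3+0+1 = 4

0x4475AA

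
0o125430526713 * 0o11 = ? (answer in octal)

Multiply each base-8 digit by 9, carrying:
  3×9 = 27 → write 3 carry 3
  1×9+3 = 12 → write 4 carry 1
  7×9+1 = 64 → write 0 carry 8
  6×9+8 = 62 → write 6 carry 7
  2×9+7 = 25 → write 1 carry 3
  5×9+3 = 48 → write 0 carry 6
  0×9+6 = 6 → write 6
  3×9 = 27 → write 3 carry 3
  4×9+3 = 39 → write 7 carry 4
  5×9+4 = 49 → write 1 carry 6
  2×9+6 = 24 → write 0 carry 3
  1×9+3 = 12 → write 4 carry 1
  remaining carry: 1

0o1401736016043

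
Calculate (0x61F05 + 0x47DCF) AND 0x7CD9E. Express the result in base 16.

Add column by column in base 16, right to left:
  5+F = 4 carry 1
  0+C+1 = D
  F+D = C carry 1
  1+7+1 = 9
  6+4 = A
Sum = 0xA9CD4; now AND with 0x7CD9E:
  A&7=2, 9&C=8, C&D=C, D&9=9, 4&E=4

0x28C94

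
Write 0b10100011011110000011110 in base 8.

0o24336036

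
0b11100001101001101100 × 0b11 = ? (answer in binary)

0b1010100100111101000100

Multiply each base-2 digit by 3, carrying:
  0×3 = 0 → write 0
  0×3 = 0 → write 0
  1×3 = 3 → write 1 carry 1
  1×3+1 = 4 → write 0 carry 2
  0×3+2 = 2 → write 0 carry 1
  1×3+1 = 4 → write 0 carry 2
  1×3+2 = 5 → write 1 carry 2
  0×3+2 = 2 → write 0 carry 1
  0×3+1 = 1 → write 1
  1×3 = 3 → write 1 carry 1
  0×3+1 = 1 → write 1
  1×3 = 3 → write 1 carry 1
  1×3+1 = 4 → write 0 carry 2
  0×3+2 = 2 → write 0 carry 1
  0×3+1 = 1 → write 1
  0×3 = 0 → write 0
  0×3 = 0 → write 0
  1×3 = 3 → write 1 carry 1
  1×3+1 = 4 → write 0 carry 2
  1×3+2 = 5 → write 1 carry 2
  remaining carry: 10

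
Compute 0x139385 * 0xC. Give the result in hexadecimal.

Multiply each base-16 digit by 12, carrying:
  5×12 = 60 → write C carry 3
  8×12+3 = 99 → write 3 carry 6
  3×12+6 = 42 → write A carry 2
  9×12+2 = 110 → write E carry 6
  3×12+6 = 42 → write A carry 2
  1×12+2 = 14 → write E

0xEAEA3C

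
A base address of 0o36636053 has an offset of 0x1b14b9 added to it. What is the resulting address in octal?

0x1b14b9 = 0o6612271 in octal.
Add column by column in base 8, right to left:
  3+1 = 4
  5+7 = 4 carry 1
  0+2+1 = 3
  6+2 = 0 carry 1
  3+1+1 = 5
  6+6 = 4 carry 1
  6+6+1 = 5 carry 1
  3+0+1 = 4

0o45450344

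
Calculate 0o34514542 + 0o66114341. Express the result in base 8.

Add column by column in base 8, right to left:
  2+1 = 3
  4+4 = 0 carry 1
  5+3+1 = 1 carry 1
  4+4+1 = 1 carry 1
  1+1+1 = 3
  5+1 = 6
  4+6 = 2 carry 1
  3+6+1 = 2 carry 1
  final carry 1

0o122631103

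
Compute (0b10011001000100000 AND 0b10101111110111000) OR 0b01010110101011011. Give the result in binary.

0b11011111101111011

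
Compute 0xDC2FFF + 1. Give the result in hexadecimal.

0xDC3000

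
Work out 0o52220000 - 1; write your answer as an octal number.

0o52217777

The trailing 4 digits are 0, so subtracting 1 borrows through: they become 7 and the next digit up decrements.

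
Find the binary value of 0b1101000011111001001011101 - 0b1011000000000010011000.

Subtract column by column in base 2:
  1-0 → 1
  0-0 → 0
  1-0 → 1
  1-1 → 0
  1-1 → 0
  0-0 → 0
  1-0 → 1
  0-1 → 1 (borrow)
  0-0-1 → 1 (borrow)
  1-0-1 → 0
  0-0 → 0
  0-0 → 0
  1-0 → 1
  1-0 → 1
  1-0 → 1
  1-0 → 1
  1-0 → 1
  0-0 → 0
  0-1 → 1 (borrow)
  0-1-1 → 0 (borrow)
  0-0-1 → 1 (borrow)
  1-1-1 → 1 (borrow)
  0-0-1 → 1 (borrow)
  1-0-1 → 0
  1-0 → 1

0b1011101011111000111000101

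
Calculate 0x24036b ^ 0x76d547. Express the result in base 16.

0x52d62c

XOR each hex digit independently (no carries):
  2^7=5, 4^6=2, 0^d=d, 3^5=6, 6^4=2, b^7=c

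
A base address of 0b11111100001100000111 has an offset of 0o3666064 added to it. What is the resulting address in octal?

0b11111100001100000111 = 0o3741407 in octal.
Add column by column in base 8, right to left:
  7+4 = 3 carry 1
  0+6+1 = 7
  4+0 = 4
  1+6 = 7
  4+6 = 2 carry 1
  7+6+1 = 6 carry 1
  3+3+1 = 7

0o7627473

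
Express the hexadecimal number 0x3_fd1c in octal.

0o776434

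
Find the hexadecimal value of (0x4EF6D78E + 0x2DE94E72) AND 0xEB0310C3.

0x68000000

Add column by column in base 16, right to left:
  E+2 = 0 carry 1
  8+7+1 = 0 carry 1
  7+E+1 = 6 carry 1
  D+4+1 = 2 carry 1
  6+9+1 = 0 carry 1
  F+E+1 = E carry 1
  E+D+1 = C carry 1
  4+2+1 = 7
Sum = 0x7CE02600; now AND with 0xEB0310C3:
  7&E=6, C&B=8, E&0=0, 0&3=0, 2&1=0, 6&0=0, 0&C=0, 0&3=0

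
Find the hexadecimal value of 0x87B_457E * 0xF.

0x7F391262

Multiply each base-16 digit by 15, carrying:
  E×15 = 210 → write 2 carry 13
  7×15+13 = 118 → write 6 carry 7
  5×15+7 = 82 → write 2 carry 5
  4×15+5 = 65 → write 1 carry 4
  B×15+4 = 169 → write 9 carry 10
  7×15+10 = 115 → write 3 carry 7
  8×15+7 = 127 → write F carry 7
  remaining carry: 7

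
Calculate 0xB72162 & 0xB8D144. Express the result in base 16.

0xB00140

AND each hex digit independently (no carries):
  B&B=B, 7&8=0, 2&D=0, 1&1=1, 6&4=4, 2&4=0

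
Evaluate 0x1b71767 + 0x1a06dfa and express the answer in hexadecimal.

Add column by column in base 16, right to left:
  7+a = 1 carry 1
  6+f+1 = 6 carry 1
  7+d+1 = 5 carry 1
  1+6+1 = 8
  7+0 = 7
  b+a = 5 carry 1
  1+1+1 = 3

0x3578561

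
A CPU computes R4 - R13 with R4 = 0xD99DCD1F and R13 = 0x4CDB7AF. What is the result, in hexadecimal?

Subtract column by column in base 16:
  F-F → 0
  1-A → 7 (borrow)
  D-7-1 → 5
  C-B → 1
  D-D → 0
  9-C → D (borrow)
  9-4-1 → 4
  D-0 → D

0xD4D01570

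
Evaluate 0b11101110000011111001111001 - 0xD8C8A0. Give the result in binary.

0xD8C8A0 = 0b110110001100100010100000 in binary.
Subtract column by column in base 2:
  1-0 → 1
  0-0 → 0
  0-0 → 0
  1-0 → 1
  1-0 → 1
  1-1 → 0
  1-0 → 1
  0-1 → 1 (borrow)
  0-0-1 → 1 (borrow)
  1-0-1 → 0
  1-0 → 1
  1-1 → 0
  1-0 → 1
  1-0 → 1
  0-1 → 1 (borrow)
  0-1-1 → 0 (borrow)
  0-0-1 → 1 (borrow)
  0-0-1 → 1 (borrow)
  0-0-1 → 1 (borrow)
  1-1-1 → 1 (borrow)
  1-1-1 → 1 (borrow)
  1-0-1 → 0
  0-1 → 1 (borrow)
  1-1-1 → 1 (borrow)
  1-0-1 → 0
  1-0 → 1

0b10110111110111010111011001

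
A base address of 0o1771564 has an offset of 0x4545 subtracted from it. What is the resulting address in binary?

0o1771564 = 0b1111111001101110100 in binary.
0x4545 = 0b100010101000101 in binary.
Subtract column by column in base 2:
  0-1 → 1 (borrow)
  0-0-1 → 1 (borrow)
  1-1-1 → 1 (borrow)
  0-0-1 → 1 (borrow)
  1-0-1 → 0
  1-0 → 1
  1-1 → 0
  0-0 → 0
  1-1 → 0
  1-0 → 1
  0-1 → 1 (borrow)
  0-0-1 → 1 (borrow)
  1-0-1 → 0
  1-0 → 1
  1-1 → 0
  1-0 → 1
  1-0 → 1
  1-0 → 1
  1-0 → 1

0b1111010111000101111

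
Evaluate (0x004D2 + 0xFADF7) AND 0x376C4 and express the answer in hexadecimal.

0x332C0

Add column by column in base 16, right to left:
  2+7 = 9
  D+F = C carry 1
  4+D+1 = 2 carry 1
  0+A+1 = B
  0+F = F
Sum = 0xFB2C9; now AND with 0x376C4:
  F&3=3, B&7=3, 2&6=2, C&C=C, 9&4=0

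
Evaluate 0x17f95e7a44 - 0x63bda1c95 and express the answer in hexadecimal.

Subtract column by column in base 16:
  4-5 → f (borrow)
  4-9-1 → a (borrow)
  a-c-1 → d (borrow)
  7-1-1 → 5
  e-a → 4
  5-d → 8 (borrow)
  9-b-1 → d (borrow)
  f-3-1 → b
  7-6 → 1
  1-0 → 1

0x11bd845daf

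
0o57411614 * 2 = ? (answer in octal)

0o137023430

Multiply each base-8 digit by 2, carrying:
  4×2 = 8 → write 0 carry 1
  1×2+1 = 3 → write 3
  6×2 = 12 → write 4 carry 1
  1×2+1 = 3 → write 3
  1×2 = 2 → write 2
  4×2 = 8 → write 0 carry 1
  7×2+1 = 15 → write 7 carry 1
  5×2+1 = 11 → write 3 carry 1
  remaining carry: 1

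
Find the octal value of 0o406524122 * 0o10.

0o4065241220

Multiply each base-8 digit by 8, carrying:
  2×8 = 16 → write 0 carry 2
  2×8+2 = 18 → write 2 carry 2
  1×8+2 = 10 → write 2 carry 1
  4×8+1 = 33 → write 1 carry 4
  2×8+4 = 20 → write 4 carry 2
  5×8+2 = 42 → write 2 carry 5
  6×8+5 = 53 → write 5 carry 6
  0×8+6 = 6 → write 6
  4×8 = 32 → write 0 carry 4
  remaining carry: 4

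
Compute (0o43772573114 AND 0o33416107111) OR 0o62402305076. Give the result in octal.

0o63412307176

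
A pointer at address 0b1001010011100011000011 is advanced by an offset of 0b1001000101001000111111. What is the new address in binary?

0b10010011000101100000010

Add column by column in base 2, right to left:
  1+1 = 0 carry 1
  1+1+1 = 1 carry 1
  0+1+1 = 0 carry 1
  0+1+1 = 0 carry 1
  0+1+1 = 0 carry 1
  0+1+1 = 0 carry 1
  1+0+1 = 0 carry 1
  1+0+1 = 0 carry 1
  0+0+1 = 1
  0+1 = 1
  0+0 = 0
  1+0 = 1
  1+1 = 0 carry 1
  1+0+1 = 0 carry 1
  0+1+1 = 0 carry 1
  0+0+1 = 1
  1+0 = 1
  0+0 = 0
  1+1 = 0 carry 1
  0+0+1 = 1
  0+0 = 0
  1+1 = 0 carry 1
  final carry 1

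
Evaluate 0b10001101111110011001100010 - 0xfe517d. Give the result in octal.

0b10001101111110011001100010 = 0o215763142 in octal.
0xfe517d = 0o77450575 in octal.
Subtract column by column in base 8:
  2-5 → 5 (borrow)
  4-7-1 → 4 (borrow)
  1-5-1 → 3 (borrow)
  3-0-1 → 2
  6-5 → 1
  7-4 → 3
  5-7 → 6 (borrow)
  1-7-1 → 1 (borrow)
  2-0-1 → 1

0o116312345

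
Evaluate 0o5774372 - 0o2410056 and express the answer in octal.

0o3364314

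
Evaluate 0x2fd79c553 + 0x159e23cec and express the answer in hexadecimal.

Add column by column in base 16, right to left:
  3+c = f
  5+e = 3 carry 1
  5+c+1 = 2 carry 1
  c+3+1 = 0 carry 1
  9+2+1 = c
  7+e = 5 carry 1
  d+9+1 = 7 carry 1
  f+5+1 = 5 carry 1
  2+1+1 = 4

0x4575c023f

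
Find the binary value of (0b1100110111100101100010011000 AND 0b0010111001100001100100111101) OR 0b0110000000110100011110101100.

0b1100110111100101100010011000 AND 0b0010111001100001100100111101 = 0b0000110001100001100000011000.
Then OR with 0b0110000000110100011110101100.

0b110110001110101111110111100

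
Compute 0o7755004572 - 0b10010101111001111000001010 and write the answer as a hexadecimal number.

0x3d5c6b70

0o7755004572 = 0x3fb4097a in hexadecimal.
0b10010101111001111000001010 = 0x2579e0a in hexadecimal.
Subtract column by column in base 16:
  a-a → 0
  7-0 → 7
  9-e → b (borrow)
  0-9-1 → 6 (borrow)
  4-7-1 → c (borrow)
  b-5-1 → 5
  f-2 → d
  3-0 → 3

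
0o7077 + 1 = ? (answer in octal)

The trailing 2 digits are 7 (max in base 8), so adding 1 cascades: they roll to 0 and the next digit up increments.

0o7100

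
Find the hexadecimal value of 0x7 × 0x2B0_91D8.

Multiply each base-16 digit by 7, carrying:
  8×7 = 56 → write 8 carry 3
  D×7+3 = 94 → write E carry 5
  1×7+5 = 12 → write C
  9×7 = 63 → write F carry 3
  0×7+3 = 3 → write 3
  B×7 = 77 → write D carry 4
  2×7+4 = 18 → write 2 carry 1
  remaining carry: 1

0x12D3FCE8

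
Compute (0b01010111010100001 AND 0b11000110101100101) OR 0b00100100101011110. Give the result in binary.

0b1100110101111111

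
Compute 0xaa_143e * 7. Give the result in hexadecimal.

0x4a68db2

Multiply each base-16 digit by 7, carrying:
  e×7 = 98 → write 2 carry 6
  3×7+6 = 27 → write b carry 1
  4×7+1 = 29 → write d carry 1
  1×7+1 = 8 → write 8
  a×7 = 70 → write 6 carry 4
  a×7+4 = 74 → write a carry 4
  remaining carry: 4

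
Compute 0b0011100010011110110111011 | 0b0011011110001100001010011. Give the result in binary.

0b0011111110011110111111011

OR bit by bit (1 where either bit is 1):
  0011100010011110110111011
| 0011011110001100001010011
= 0011111110011110111111011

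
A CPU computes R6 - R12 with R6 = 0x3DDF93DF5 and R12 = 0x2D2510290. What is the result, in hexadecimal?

0x10BA83B65

Subtract column by column in base 16:
  5-0 → 5
  F-9 → 6
  D-2 → B
  3-0 → 3
  9-1 → 8
  F-5 → A
  D-2 → B
  D-D → 0
  3-2 → 1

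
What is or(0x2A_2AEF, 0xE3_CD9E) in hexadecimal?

OR each hex digit independently (no carries):
  2|E=E, A|3=B, 2|C=E, A|D=F, E|9=F, F|E=F

0xEBEFFF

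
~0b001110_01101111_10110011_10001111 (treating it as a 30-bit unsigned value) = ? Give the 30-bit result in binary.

Invert each bit: 001110011011111011001110001111 → 110001100100000100110001110000.

0b110001100100000100110001110000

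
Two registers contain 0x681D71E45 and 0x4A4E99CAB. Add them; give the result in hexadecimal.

0xB26C0BAF0

Add column by column in base 16, right to left:
  5+B = 0 carry 1
  4+A+1 = F
  E+C = A carry 1
  1+9+1 = B
  7+9 = 0 carry 1
  D+E+1 = C carry 1
  1+4+1 = 6
  8+A = 2 carry 1
  6+4+1 = B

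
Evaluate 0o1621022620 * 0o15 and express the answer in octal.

Multiply each base-8 digit by 13, carrying:
  0×13 = 0 → write 0
  2×13 = 26 → write 2 carry 3
  6×13+3 = 81 → write 1 carry 10
  2×13+10 = 36 → write 4 carry 4
  2×13+4 = 30 → write 6 carry 3
  0×13+3 = 3 → write 3
  1×13 = 13 → write 5 carry 1
  2×13+1 = 27 → write 3 carry 3
  6×13+3 = 81 → write 1 carry 10
  1×13+10 = 23 → write 7 carry 2
  remaining carry: 2

0o27135364120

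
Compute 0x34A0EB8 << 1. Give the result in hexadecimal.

0x6941D70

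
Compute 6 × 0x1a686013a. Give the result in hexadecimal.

0x9e724075c

Multiply each base-16 digit by 6, carrying:
  a×6 = 60 → write c carry 3
  3×6+3 = 21 → write 5 carry 1
  1×6+1 = 7 → write 7
  0×6 = 0 → write 0
  6×6 = 36 → write 4 carry 2
  8×6+2 = 50 → write 2 carry 3
  6×6+3 = 39 → write 7 carry 2
  a×6+2 = 62 → write e carry 3
  1×6+3 = 9 → write 9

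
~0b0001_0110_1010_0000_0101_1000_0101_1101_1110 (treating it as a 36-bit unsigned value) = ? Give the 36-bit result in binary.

0b111010010101111110100111101000100001

Invert each bit: 000101101010000001011000010111011110 → 111010010101111110100111101000100001.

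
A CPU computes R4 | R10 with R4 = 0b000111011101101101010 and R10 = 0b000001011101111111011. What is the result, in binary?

OR bit by bit (1 where either bit is 1):
  000111011101101101010
| 000001011101111111011
= 000111011101111111011

0b000111011101111111011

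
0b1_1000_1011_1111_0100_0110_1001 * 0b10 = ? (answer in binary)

0b11000101111110100011010010

Multiply each base-2 digit by 2, carrying:
  1×2 = 2 → write 0 carry 1
  0×2+1 = 1 → write 1
  0×2 = 0 → write 0
  1×2 = 2 → write 0 carry 1
  0×2+1 = 1 → write 1
  1×2 = 2 → write 0 carry 1
  1×2+1 = 3 → write 1 carry 1
  0×2+1 = 1 → write 1
  0×2 = 0 → write 0
  0×2 = 0 → write 0
  1×2 = 2 → write 0 carry 1
  0×2+1 = 1 → write 1
  1×2 = 2 → write 0 carry 1
  1×2+1 = 3 → write 1 carry 1
  1×2+1 = 3 → write 1 carry 1
  1×2+1 = 3 → write 1 carry 1
  1×2+1 = 3 → write 1 carry 1
  1×2+1 = 3 → write 1 carry 1
  0×2+1 = 1 → write 1
  1×2 = 2 → write 0 carry 1
  0×2+1 = 1 → write 1
  0×2 = 0 → write 0
  0×2 = 0 → write 0
  1×2 = 2 → write 0 carry 1
  1×2+1 = 3 → write 1 carry 1
  remaining carry: 1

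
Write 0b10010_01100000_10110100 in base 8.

0o4460264

Group the bits in threes: 100 100 110 000 010 110 100 → 4460264.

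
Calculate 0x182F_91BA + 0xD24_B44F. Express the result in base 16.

0x25544609

Add column by column in base 16, right to left:
  A+F = 9 carry 1
  B+4+1 = 0 carry 1
  1+4+1 = 6
  9+B = 4 carry 1
  F+4+1 = 4 carry 1
  2+2+1 = 5
  8+D = 5 carry 1
  1+0+1 = 2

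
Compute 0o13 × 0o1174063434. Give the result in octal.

Multiply each base-8 digit by 11, carrying:
  4×11 = 44 → write 4 carry 5
  3×11+5 = 38 → write 6 carry 4
  4×11+4 = 48 → write 0 carry 6
  3×11+6 = 39 → write 7 carry 4
  6×11+4 = 70 → write 6 carry 8
  0×11+8 = 8 → write 0 carry 1
  4×11+1 = 45 → write 5 carry 5
  7×11+5 = 82 → write 2 carry 10
  1×11+10 = 21 → write 5 carry 2
  1×11+2 = 13 → write 5 carry 1
  remaining carry: 1

0o15525067064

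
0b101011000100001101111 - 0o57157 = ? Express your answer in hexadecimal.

0b101011000100001101111 = 0x15886F in hexadecimal.
0o57157 = 0x5E6F in hexadecimal.
Subtract column by column in base 16:
  F-F → 0
  6-6 → 0
  8-E → A (borrow)
  8-5-1 → 2
  5-0 → 5
  1-0 → 1

0x152A00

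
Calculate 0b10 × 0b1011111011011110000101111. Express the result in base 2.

Multiply each base-2 digit by 2, carrying:
  1×2 = 2 → write 0 carry 1
  1×2+1 = 3 → write 1 carry 1
  1×2+1 = 3 → write 1 carry 1
  1×2+1 = 3 → write 1 carry 1
  0×2+1 = 1 → write 1
  1×2 = 2 → write 0 carry 1
  0×2+1 = 1 → write 1
  0×2 = 0 → write 0
  0×2 = 0 → write 0
  0×2 = 0 → write 0
  1×2 = 2 → write 0 carry 1
  1×2+1 = 3 → write 1 carry 1
  1×2+1 = 3 → write 1 carry 1
  1×2+1 = 3 → write 1 carry 1
  0×2+1 = 1 → write 1
  1×2 = 2 → write 0 carry 1
  1×2+1 = 3 → write 1 carry 1
  0×2+1 = 1 → write 1
  1×2 = 2 → write 0 carry 1
  1×2+1 = 3 → write 1 carry 1
  1×2+1 = 3 → write 1 carry 1
  1×2+1 = 3 → write 1 carry 1
  1×2+1 = 3 → write 1 carry 1
  0×2+1 = 1 → write 1
  1×2 = 2 → write 0 carry 1
  remaining carry: 1

0b10111110110111100001011110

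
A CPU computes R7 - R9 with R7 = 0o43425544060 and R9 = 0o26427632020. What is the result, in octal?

0o14775712040

Subtract column by column in base 8:
  0-0 → 0
  6-2 → 4
  0-0 → 0
  4-2 → 2
  4-3 → 1
  5-6 → 7 (borrow)
  5-7-1 → 5 (borrow)
  2-2-1 → 7 (borrow)
  4-4-1 → 7 (borrow)
  3-6-1 → 4 (borrow)
  4-2-1 → 1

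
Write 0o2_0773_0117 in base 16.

Each octal digit is 3 bits: 2=010 0=000 7=111 7=111 3=011 0=000 1=001 1=001 7=111.
Group the bits into nibbles: 0010 0001 1111 1011 0000 0100 1111 → 21FB04F.

0x21FB04F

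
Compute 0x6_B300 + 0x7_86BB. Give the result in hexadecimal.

0xE39BB

Add column by column in base 16, right to left:
  0+B = B
  0+B = B
  3+6 = 9
  B+8 = 3 carry 1
  6+7+1 = E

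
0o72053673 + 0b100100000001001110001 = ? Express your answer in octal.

0b100100000001001110001 = 0o4401161 in octal.
Add column by column in base 8, right to left:
  3+1 = 4
  7+6 = 5 carry 1
  6+1+1 = 0 carry 1
  3+1+1 = 5
  5+0 = 5
  0+4 = 4
  2+4 = 6
  7+0 = 7

0o76455054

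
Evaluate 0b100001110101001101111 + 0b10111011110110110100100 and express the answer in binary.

0b11011101101100000010011

Add column by column in base 2, right to left:
  1+0 = 1
  1+0 = 1
  1+1 = 0 carry 1
  1+0+1 = 0 carry 1
  0+0+1 = 1
  1+1 = 0 carry 1
  1+0+1 = 0 carry 1
  0+1+1 = 0 carry 1
  0+1+1 = 0 carry 1
  1+0+1 = 0 carry 1
  0+1+1 = 0 carry 1
  1+1+1 = 1 carry 1
  0+0+1 = 1
  1+1 = 0 carry 1
  1+1+1 = 1 carry 1
  1+1+1 = 1 carry 1
  0+1+1 = 0 carry 1
  0+0+1 = 1
  0+1 = 1
  0+1 = 1
  1+1 = 0 carry 1
  0+0+1 = 1
  0+1 = 1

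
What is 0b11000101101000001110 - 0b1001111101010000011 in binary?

Subtract column by column in base 2:
  0-1 → 1 (borrow)
  1-1-1 → 1 (borrow)
  1-0-1 → 0
  1-0 → 1
  0-0 → 0
  0-0 → 0
  0-0 → 0
  0-1 → 1 (borrow)
  0-0-1 → 1 (borrow)
  1-1-1 → 1 (borrow)
  0-0-1 → 1 (borrow)
  1-1-1 → 1 (borrow)
  1-1-1 → 1 (borrow)
  0-1-1 → 0 (borrow)
  1-1-1 → 1 (borrow)
  0-1-1 → 0 (borrow)
  0-0-1 → 1 (borrow)
  0-0-1 → 1 (borrow)
  1-1-1 → 1 (borrow)
  1-0-1 → 0

0b1110101111110001011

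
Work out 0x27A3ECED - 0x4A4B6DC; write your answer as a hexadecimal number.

0x22FF3611

Subtract column by column in base 16:
  D-C → 1
  E-D → 1
  C-6 → 6
  E-B → 3
  3-4 → F (borrow)
  A-A-1 → F (borrow)
  7-4-1 → 2
  2-0 → 2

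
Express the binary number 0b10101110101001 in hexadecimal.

Group the bits into nibbles: 0010 1011 1010 1001 → 2BA9.

0x2BA9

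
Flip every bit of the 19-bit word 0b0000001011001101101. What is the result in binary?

0b1111110100110010010

Invert each bit: 0000001011001101101 → 1111110100110010010.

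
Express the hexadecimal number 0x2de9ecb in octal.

0o267517313

Expand each hex digit to 4 bits: 2=0010 d=1101 e=1110 9=1001 e=1110 c=1100 b=1011.
Group the bits in threes: 010 110 111 101 001 111 011 001 011 → 267517313.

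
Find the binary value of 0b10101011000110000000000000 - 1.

The trailing 13 digits are 0, so subtracting 1 borrows through: they become 1 and the next digit up decrements.

0b10101011000101111111111111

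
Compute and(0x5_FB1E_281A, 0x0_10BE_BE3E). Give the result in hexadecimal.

AND each hex digit independently (no carries):
  5&0=0, F&1=1, B&0=0, 1&B=1, E&E=E, 2&B=2, 8&E=8, 1&3=1, A&E=A

0x0101E281A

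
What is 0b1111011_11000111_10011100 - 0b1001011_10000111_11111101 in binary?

0b1100000011111110011111

Subtract column by column in base 2:
  0-1 → 1 (borrow)
  0-0-1 → 1 (borrow)
  1-1-1 → 1 (borrow)
  1-1-1 → 1 (borrow)
  1-1-1 → 1 (borrow)
  0-1-1 → 0 (borrow)
  0-1-1 → 0 (borrow)
  1-1-1 → 1 (borrow)
  1-1-1 → 1 (borrow)
  1-1-1 → 1 (borrow)
  1-1-1 → 1 (borrow)
  0-0-1 → 1 (borrow)
  0-0-1 → 1 (borrow)
  0-0-1 → 1 (borrow)
  1-0-1 → 0
  1-1 → 0
  1-1 → 0
  1-1 → 0
  0-0 → 0
  1-1 → 0
  1-0 → 1
  1-0 → 1
  1-1 → 0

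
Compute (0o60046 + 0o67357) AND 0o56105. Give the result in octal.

0o46005

Add column by column in base 8, right to left:
  6+7 = 5 carry 1
  4+5+1 = 2 carry 1
  0+3+1 = 4
  0+7 = 7
  6+6 = 4 carry 1
  final carry 1
Sum = 0o147425; now AND with 0o56105:
  1&0=0, 4&5=4, 7&6=6, 4&1=0, 2&0=0, 5&5=5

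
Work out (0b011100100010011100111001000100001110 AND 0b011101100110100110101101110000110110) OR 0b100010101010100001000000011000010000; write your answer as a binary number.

0b011100100010011100111001000100001110 AND 0b011101100110100110101101110000110110 = 0b011100100010000100101001000000000110.
Then OR with 0b100010101010100001000000011000010000.

0b111110101010100101101001011000010110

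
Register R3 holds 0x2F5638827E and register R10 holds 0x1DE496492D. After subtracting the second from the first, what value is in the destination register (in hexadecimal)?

Subtract column by column in base 16:
  E-D → 1
  7-2 → 5
  2-9 → 9 (borrow)
  8-4-1 → 3
  8-6 → 2
  3-9 → A (borrow)
  6-4-1 → 1
  5-E → 7 (borrow)
  F-D-1 → 1
  2-1 → 1

0x1171A23951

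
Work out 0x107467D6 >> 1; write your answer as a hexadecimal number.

0x83A33EB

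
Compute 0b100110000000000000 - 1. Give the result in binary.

0b100101111111111111

The trailing 13 digits are 0, so subtracting 1 borrows through: they become 1 and the next digit up decrements.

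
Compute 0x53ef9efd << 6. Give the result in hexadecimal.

6 bits is not a whole number of base-16 digits; in binary: 1010011111011111001111011111101 << 6 = 1010011111011111001111011111101000000.

0x14fbe7bf40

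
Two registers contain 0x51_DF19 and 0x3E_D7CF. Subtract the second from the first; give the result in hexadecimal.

Subtract column by column in base 16:
  9-F → A (borrow)
  1-C-1 → 4 (borrow)
  F-7-1 → 7
  D-D → 0
  1-E → 3 (borrow)
  5-3-1 → 1

0x13074A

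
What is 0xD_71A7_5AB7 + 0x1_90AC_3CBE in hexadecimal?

0xF02539775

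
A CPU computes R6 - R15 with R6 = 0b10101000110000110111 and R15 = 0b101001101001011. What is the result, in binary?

0b10100011100011101100

Subtract column by column in base 2:
  1-1 → 0
  1-1 → 0
  1-0 → 1
  0-1 → 1 (borrow)
  1-0-1 → 0
  1-0 → 1
  0-1 → 1 (borrow)
  0-0-1 → 1 (borrow)
  0-1-1 → 0 (borrow)
  0-1-1 → 0 (borrow)
  1-0-1 → 0
  1-0 → 1
  0-1 → 1 (borrow)
  0-0-1 → 1 (borrow)
  0-1-1 → 0 (borrow)
  1-0-1 → 0
  0-0 → 0
  1-0 → 1
  0-0 → 0
  1-0 → 1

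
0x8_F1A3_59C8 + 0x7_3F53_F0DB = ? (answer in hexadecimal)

0x1030F74AA3

Add column by column in base 16, right to left:
  8+B = 3 carry 1
  C+D+1 = A carry 1
  9+0+1 = A
  5+F = 4 carry 1
  3+3+1 = 7
  A+5 = F
  1+F = 0 carry 1
  F+3+1 = 3 carry 1
  8+7+1 = 0 carry 1
  final carry 1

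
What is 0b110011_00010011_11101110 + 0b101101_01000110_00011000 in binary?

Add column by column in base 2, right to left:
  0+0 = 0
  1+0 = 1
  1+0 = 1
  1+1 = 0 carry 1
  0+1+1 = 0 carry 1
  1+0+1 = 0 carry 1
  1+0+1 = 0 carry 1
  1+0+1 = 0 carry 1
  1+0+1 = 0 carry 1
  1+1+1 = 1 carry 1
  0+1+1 = 0 carry 1
  0+0+1 = 1
  1+0 = 1
  0+0 = 0
  0+1 = 1
  0+0 = 0
  1+1 = 0 carry 1
  1+0+1 = 0 carry 1
  0+1+1 = 0 carry 1
  0+1+1 = 0 carry 1
  1+0+1 = 0 carry 1
  1+1+1 = 1 carry 1
  final carry 1

0b11000000101101000000110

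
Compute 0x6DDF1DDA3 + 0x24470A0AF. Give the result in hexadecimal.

0x922627E52

Add column by column in base 16, right to left:
  3+F = 2 carry 1
  A+A+1 = 5 carry 1
  D+0+1 = E
  D+A = 7 carry 1
  1+0+1 = 2
  F+7 = 6 carry 1
  D+4+1 = 2 carry 1
  D+4+1 = 2 carry 1
  6+2+1 = 9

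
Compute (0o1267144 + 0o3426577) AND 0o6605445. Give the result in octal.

0o4605441

Add column by column in base 8, right to left:
  4+7 = 3 carry 1
  4+7+1 = 4 carry 1
  1+5+1 = 7
  7+6 = 5 carry 1
  6+2+1 = 1 carry 1
  2+4+1 = 7
  1+3 = 4
Sum = 0o4715743; now AND with 0o6605445:
  4&6=4, 7&6=6, 1&0=0, 5&5=5, 7&4=4, 4&4=4, 3&5=1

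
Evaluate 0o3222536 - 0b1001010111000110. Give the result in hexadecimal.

0xC8F98

0o3222536 = 0xD255E in hexadecimal.
0b1001010111000110 = 0x95C6 in hexadecimal.
Subtract column by column in base 16:
  E-6 → 8
  5-C → 9 (borrow)
  5-5-1 → F (borrow)
  2-9-1 → 8 (borrow)
  D-0-1 → C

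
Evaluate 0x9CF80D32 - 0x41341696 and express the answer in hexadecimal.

Subtract column by column in base 16:
  2-6 → C (borrow)
  3-9-1 → 9 (borrow)
  D-6-1 → 6
  0-1 → F (borrow)
  8-4-1 → 3
  F-3 → C
  C-1 → B
  9-4 → 5

0x5BC3F69C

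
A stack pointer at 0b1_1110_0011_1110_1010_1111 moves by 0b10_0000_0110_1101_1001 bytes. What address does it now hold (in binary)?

Add column by column in base 2, right to left:
  1+1 = 0 carry 1
  1+0+1 = 0 carry 1
  1+0+1 = 0 carry 1
  1+1+1 = 1 carry 1
  0+1+1 = 0 carry 1
  1+0+1 = 0 carry 1
  0+1+1 = 0 carry 1
  1+1+1 = 1 carry 1
  0+0+1 = 1
  1+1 = 0 carry 1
  1+1+1 = 1 carry 1
  1+0+1 = 0 carry 1
  1+0+1 = 0 carry 1
  1+0+1 = 0 carry 1
  0+0+1 = 1
  0+0 = 0
  0+0 = 0
  1+1 = 0 carry 1
  1+0+1 = 0 carry 1
  1+0+1 = 0 carry 1
  1+0+1 = 0 carry 1
  final carry 1

0b1000000100010110001000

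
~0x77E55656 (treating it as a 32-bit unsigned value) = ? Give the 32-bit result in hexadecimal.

Each hex digit d becomes F−d:
  7→8, 7→8, E→1, 5→A, 5→A, 6→9, 5→A, 6→9

0x881AA9A9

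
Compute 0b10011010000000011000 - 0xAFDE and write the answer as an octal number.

0b10011010000000011000 = 0o2320030 in octal.
0xAFDE = 0o127736 in octal.
Subtract column by column in base 8:
  0-6 → 2 (borrow)
  3-3-1 → 7 (borrow)
  0-7-1 → 0 (borrow)
  0-7-1 → 0 (borrow)
  2-2-1 → 7 (borrow)
  3-1-1 → 1
  2-0 → 2

0o2170072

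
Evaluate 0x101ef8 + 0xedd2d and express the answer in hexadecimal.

Add column by column in base 16, right to left:
  8+d = 5 carry 1
  f+2+1 = 2 carry 1
  e+d+1 = c carry 1
  1+d+1 = f
  0+e = e
  1+0 = 1

0x1efc25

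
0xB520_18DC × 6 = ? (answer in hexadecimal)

0x43EC09528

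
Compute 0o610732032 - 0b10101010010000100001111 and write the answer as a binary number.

0b101110011101001001100001011

0o610732032 = 0b110001000111011010000011010 in binary.
Subtract column by column in base 2:
  0-1 → 1 (borrow)
  1-1-1 → 1 (borrow)
  0-1-1 → 0 (borrow)
  1-1-1 → 1 (borrow)
  1-0-1 → 0
  0-0 → 0
  0-0 → 0
  0-0 → 0
  0-1 → 1 (borrow)
  0-0-1 → 1 (borrow)
  1-0-1 → 0
  0-0 → 0
  1-0 → 1
  1-1 → 0
  0-0 → 0
  1-0 → 1
  1-1 → 0
  1-0 → 1
  0-1 → 1 (borrow)
  0-0-1 → 1 (borrow)
  0-1-1 → 0 (borrow)
  1-0-1 → 0
  0-1 → 1 (borrow)
  0-0-1 → 1 (borrow)
  0-0-1 → 1 (borrow)
  1-0-1 → 0
  1-0 → 1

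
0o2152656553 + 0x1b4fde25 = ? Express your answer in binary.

0o2152656553 = 0b10001101010110101110101101011 in binary.
0x1b4fde25 = 0b11011010011111101111000100101 in binary.
Add column by column in base 2, right to left:
  1+1 = 0 carry 1
  1+0+1 = 0 carry 1
  0+1+1 = 0 carry 1
  1+0+1 = 0 carry 1
  0+0+1 = 1
  1+1 = 0 carry 1
  1+0+1 = 0 carry 1
  0+0+1 = 1
  1+0 = 1
  0+1 = 1
  1+1 = 0 carry 1
  1+1+1 = 1 carry 1
  1+1+1 = 1 carry 1
  0+0+1 = 1
  1+1 = 0 carry 1
  0+1+1 = 0 carry 1
  1+1+1 = 1 carry 1
  1+1+1 = 1 carry 1
  0+1+1 = 0 carry 1
  1+1+1 = 1 carry 1
  0+0+1 = 1
  1+0 = 1
  0+1 = 1
  1+0 = 1
  1+1 = 0 carry 1
  0+1+1 = 0 carry 1
  0+0+1 = 1
  0+1 = 1
  1+1 = 0 carry 1
  final carry 1

0b101100111110110011101110010000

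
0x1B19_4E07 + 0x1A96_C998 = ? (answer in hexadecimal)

0x35B0179F

Add column by column in base 16, right to left:
  7+8 = F
  0+9 = 9
  E+9 = 7 carry 1
  4+C+1 = 1 carry 1
  9+6+1 = 0 carry 1
  1+9+1 = B
  B+A = 5 carry 1
  1+1+1 = 3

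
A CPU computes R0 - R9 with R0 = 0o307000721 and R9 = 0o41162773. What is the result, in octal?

0o245615726

Subtract column by column in base 8:
  1-3 → 6 (borrow)
  2-7-1 → 2 (borrow)
  7-7-1 → 7 (borrow)
  0-2-1 → 5 (borrow)
  0-6-1 → 1 (borrow)
  0-1-1 → 6 (borrow)
  7-1-1 → 5
  0-4 → 4 (borrow)
  3-0-1 → 2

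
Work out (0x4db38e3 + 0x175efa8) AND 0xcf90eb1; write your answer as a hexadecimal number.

0x4510881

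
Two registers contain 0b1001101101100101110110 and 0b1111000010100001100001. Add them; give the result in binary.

Add column by column in base 2, right to left:
  0+1 = 1
  1+0 = 1
  1+0 = 1
  0+0 = 0
  1+0 = 1
  1+1 = 0 carry 1
  1+1+1 = 1 carry 1
  0+0+1 = 1
  1+0 = 1
  0+0 = 0
  0+0 = 0
  1+1 = 0 carry 1
  1+0+1 = 0 carry 1
  0+1+1 = 0 carry 1
  1+0+1 = 0 carry 1
  1+0+1 = 0 carry 1
  0+0+1 = 1
  1+0 = 1
  1+1 = 0 carry 1
  0+1+1 = 0 carry 1
  0+1+1 = 0 carry 1
  1+1+1 = 1 carry 1
  final carry 1

0b11000110000000111010111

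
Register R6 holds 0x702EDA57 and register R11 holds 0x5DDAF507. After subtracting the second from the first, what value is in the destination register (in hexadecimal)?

0x1253E550

Subtract column by column in base 16:
  7-7 → 0
  5-0 → 5
  A-5 → 5
  D-F → E (borrow)
  E-A-1 → 3
  2-D → 5 (borrow)
  0-D-1 → 2 (borrow)
  7-5-1 → 1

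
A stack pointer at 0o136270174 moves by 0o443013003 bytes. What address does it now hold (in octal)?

0o601303177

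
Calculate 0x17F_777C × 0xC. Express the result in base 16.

0x11F999D0

Multiply each base-16 digit by 12, carrying:
  C×12 = 144 → write 0 carry 9
  7×12+9 = 93 → write D carry 5
  7×12+5 = 89 → write 9 carry 5
  7×12+5 = 89 → write 9 carry 5
  F×12+5 = 185 → write 9 carry 11
  7×12+11 = 95 → write F carry 5
  1×12+5 = 17 → write 1 carry 1
  remaining carry: 1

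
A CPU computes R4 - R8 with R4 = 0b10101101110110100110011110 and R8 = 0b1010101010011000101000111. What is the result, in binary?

0b1011000100011100001010111

Subtract column by column in base 2:
  0-1 → 1 (borrow)
  1-1-1 → 1 (borrow)
  1-1-1 → 1 (borrow)
  1-0-1 → 0
  1-0 → 1
  0-0 → 0
  0-1 → 1 (borrow)
  1-0-1 → 0
  1-1 → 0
  0-0 → 0
  0-0 → 0
  1-0 → 1
  0-1 → 1 (borrow)
  1-1-1 → 1 (borrow)
  1-0-1 → 0
  0-0 → 0
  1-1 → 0
  1-0 → 1
  1-1 → 0
  0-0 → 0
  1-1 → 0
  1-0 → 1
  0-1 → 1 (borrow)
  1-0-1 → 0
  0-1 → 1 (borrow)
  1-0-1 → 0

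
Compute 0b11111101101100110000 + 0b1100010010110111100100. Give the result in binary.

Add column by column in base 2, right to left:
  0+0 = 0
  0+0 = 0
  0+1 = 1
  0+0 = 0
  1+0 = 1
  1+1 = 0 carry 1
  0+1+1 = 0 carry 1
  0+1+1 = 0 carry 1
  1+1+1 = 1 carry 1
  1+0+1 = 0 carry 1
  0+1+1 = 0 carry 1
  1+1+1 = 1 carry 1
  1+0+1 = 0 carry 1
  0+1+1 = 0 carry 1
  1+0+1 = 0 carry 1
  1+0+1 = 0 carry 1
  1+1+1 = 1 carry 1
  1+0+1 = 0 carry 1
  1+0+1 = 0 carry 1
  1+0+1 = 0 carry 1
  0+1+1 = 0 carry 1
  0+1+1 = 0 carry 1
  final carry 1

0b10000010000100100010100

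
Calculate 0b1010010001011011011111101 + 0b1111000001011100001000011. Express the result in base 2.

0b11001010010110111101000000

Add column by column in base 2, right to left:
  1+1 = 0 carry 1
  0+1+1 = 0 carry 1
  1+0+1 = 0 carry 1
  1+0+1 = 0 carry 1
  1+0+1 = 0 carry 1
  1+0+1 = 0 carry 1
  1+1+1 = 1 carry 1
  1+0+1 = 0 carry 1
  0+0+1 = 1
  1+0 = 1
  1+0 = 1
  0+1 = 1
  1+1 = 0 carry 1
  1+1+1 = 1 carry 1
  0+0+1 = 1
  1+1 = 0 carry 1
  0+0+1 = 1
  0+0 = 0
  0+0 = 0
  1+0 = 1
  0+0 = 0
  0+1 = 1
  1+1 = 0 carry 1
  0+1+1 = 0 carry 1
  1+1+1 = 1 carry 1
  final carry 1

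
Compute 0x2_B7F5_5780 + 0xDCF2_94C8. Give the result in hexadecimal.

0x394E7EC48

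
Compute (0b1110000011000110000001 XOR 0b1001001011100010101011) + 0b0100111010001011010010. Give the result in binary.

0b1100000010101111111100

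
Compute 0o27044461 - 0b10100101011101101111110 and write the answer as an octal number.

0b10100101011101101111110 = 0o24535576 in octal.
Subtract column by column in base 8:
  1-6 → 3 (borrow)
  6-7-1 → 6 (borrow)
  4-5-1 → 6 (borrow)
  4-5-1 → 6 (borrow)
  4-3-1 → 0
  0-5 → 3 (borrow)
  7-4-1 → 2
  2-2 → 0

0o2306663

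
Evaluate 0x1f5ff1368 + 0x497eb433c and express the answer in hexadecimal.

Add column by column in base 16, right to left:
  8+c = 4 carry 1
  6+3+1 = a
  3+3 = 6
  1+4 = 5
  f+b = a carry 1
  f+e+1 = e carry 1
  5+7+1 = d
  f+9 = 8 carry 1
  1+4+1 = 6

0x68dea56a4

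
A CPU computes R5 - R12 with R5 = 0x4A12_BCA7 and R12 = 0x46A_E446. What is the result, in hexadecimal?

Subtract column by column in base 16:
  7-6 → 1
  A-4 → 6
  C-4 → 8
  B-E → D (borrow)
  2-A-1 → 7 (borrow)
  1-6-1 → A (borrow)
  A-4-1 → 5
  4-0 → 4

0x45A7D861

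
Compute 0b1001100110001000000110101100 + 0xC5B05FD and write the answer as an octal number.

0o2574703651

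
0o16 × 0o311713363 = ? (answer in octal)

0o5412440512

Multiply each base-8 digit by 14, carrying:
  3×14 = 42 → write 2 carry 5
  6×14+5 = 89 → write 1 carry 11
  3×14+11 = 53 → write 5 carry 6
  3×14+6 = 48 → write 0 carry 6
  1×14+6 = 20 → write 4 carry 2
  7×14+2 = 100 → write 4 carry 12
  1×14+12 = 26 → write 2 carry 3
  1×14+3 = 17 → write 1 carry 2
  3×14+2 = 44 → write 4 carry 5
  remaining carry: 5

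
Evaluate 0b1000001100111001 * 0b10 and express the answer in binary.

0b10000011001110010

Multiply each base-2 digit by 2, carrying:
  1×2 = 2 → write 0 carry 1
  0×2+1 = 1 → write 1
  0×2 = 0 → write 0
  1×2 = 2 → write 0 carry 1
  1×2+1 = 3 → write 1 carry 1
  1×2+1 = 3 → write 1 carry 1
  0×2+1 = 1 → write 1
  0×2 = 0 → write 0
  1×2 = 2 → write 0 carry 1
  1×2+1 = 3 → write 1 carry 1
  0×2+1 = 1 → write 1
  0×2 = 0 → write 0
  0×2 = 0 → write 0
  0×2 = 0 → write 0
  0×2 = 0 → write 0
  1×2 = 2 → write 0 carry 1
  remaining carry: 1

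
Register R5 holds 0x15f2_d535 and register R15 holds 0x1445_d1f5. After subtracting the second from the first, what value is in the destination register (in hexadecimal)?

0x1ad0340

Subtract column by column in base 16:
  5-5 → 0
  3-f → 4 (borrow)
  5-1-1 → 3
  d-d → 0
  2-5 → d (borrow)
  f-4-1 → a
  5-4 → 1
  1-1 → 0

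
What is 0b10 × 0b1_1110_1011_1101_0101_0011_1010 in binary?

0b11110101111010101001110100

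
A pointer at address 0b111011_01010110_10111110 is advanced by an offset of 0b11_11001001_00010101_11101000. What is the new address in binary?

0b100000001000110110010100110

Add column by column in base 2, right to left:
  0+0 = 0
  1+0 = 1
  1+0 = 1
  1+1 = 0 carry 1
  1+0+1 = 0 carry 1
  1+1+1 = 1 carry 1
  0+1+1 = 0 carry 1
  1+1+1 = 1 carry 1
  0+1+1 = 0 carry 1
  1+0+1 = 0 carry 1
  1+1+1 = 1 carry 1
  0+0+1 = 1
  1+1 = 0 carry 1
  0+0+1 = 1
  1+0 = 1
  0+0 = 0
  1+1 = 0 carry 1
  1+0+1 = 0 carry 1
  0+0+1 = 1
  1+1 = 0 carry 1
  1+0+1 = 0 carry 1
  1+0+1 = 0 carry 1
  0+1+1 = 0 carry 1
  0+1+1 = 0 carry 1
  0+1+1 = 0 carry 1
  0+1+1 = 0 carry 1
  final carry 1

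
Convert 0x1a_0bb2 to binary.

0b110100000101110110010

Expand each hex digit to 4 bits: 1=0001 a=1010 0=0000 b=1011 b=1011 2=0010.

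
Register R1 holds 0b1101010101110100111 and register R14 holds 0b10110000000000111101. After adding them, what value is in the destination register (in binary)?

0b100011010101111100100

Add column by column in base 2, right to left:
  1+1 = 0 carry 1
  1+0+1 = 0 carry 1
  1+1+1 = 1 carry 1
  0+1+1 = 0 carry 1
  0+1+1 = 0 carry 1
  1+1+1 = 1 carry 1
  0+0+1 = 1
  1+0 = 1
  1+0 = 1
  1+0 = 1
  0+0 = 0
  1+0 = 1
  0+0 = 0
  1+0 = 1
  0+0 = 0
  1+0 = 1
  0+1 = 1
  1+1 = 0 carry 1
  1+0+1 = 0 carry 1
  0+1+1 = 0 carry 1
  final carry 1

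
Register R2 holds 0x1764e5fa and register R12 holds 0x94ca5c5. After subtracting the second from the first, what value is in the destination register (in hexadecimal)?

Subtract column by column in base 16:
  a-5 → 5
  f-c → 3
  5-5 → 0
  e-a → 4
  4-c → 8 (borrow)
  6-4-1 → 1
  7-9 → e (borrow)
  1-0-1 → 0

0xe184035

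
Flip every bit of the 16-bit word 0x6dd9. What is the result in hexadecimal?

0x9226

Each hex digit d becomes f−d:
  6→9, d→2, d→2, 9→6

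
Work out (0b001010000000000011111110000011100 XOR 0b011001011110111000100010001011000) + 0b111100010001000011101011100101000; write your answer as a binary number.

0b1001111101111111111000111101101100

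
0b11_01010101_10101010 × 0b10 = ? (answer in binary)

Multiply each base-2 digit by 2, carrying:
  0×2 = 0 → write 0
  1×2 = 2 → write 0 carry 1
  0×2+1 = 1 → write 1
  1×2 = 2 → write 0 carry 1
  0×2+1 = 1 → write 1
  1×2 = 2 → write 0 carry 1
  0×2+1 = 1 → write 1
  1×2 = 2 → write 0 carry 1
  1×2+1 = 3 → write 1 carry 1
  0×2+1 = 1 → write 1
  1×2 = 2 → write 0 carry 1
  0×2+1 = 1 → write 1
  1×2 = 2 → write 0 carry 1
  0×2+1 = 1 → write 1
  1×2 = 2 → write 0 carry 1
  0×2+1 = 1 → write 1
  1×2 = 2 → write 0 carry 1
  1×2+1 = 3 → write 1 carry 1
  remaining carry: 1

0b1101010101101010100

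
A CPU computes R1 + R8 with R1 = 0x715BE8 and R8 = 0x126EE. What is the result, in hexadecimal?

0x7282D6

Add column by column in base 16, right to left:
  8+E = 6 carry 1
  E+E+1 = D carry 1
  B+6+1 = 2 carry 1
  5+2+1 = 8
  1+1 = 2
  7+0 = 7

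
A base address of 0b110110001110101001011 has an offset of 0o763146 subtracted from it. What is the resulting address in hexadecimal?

0b110110001110101001011 = 0x1b1d4b in hexadecimal.
0o763146 = 0x3e666 in hexadecimal.
Subtract column by column in base 16:
  b-6 → 5
  4-6 → e (borrow)
  d-6-1 → 6
  1-e → 3 (borrow)
  b-3-1 → 7
  1-0 → 1

0x1736e5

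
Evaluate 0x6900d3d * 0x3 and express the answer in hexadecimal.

0x13b027b7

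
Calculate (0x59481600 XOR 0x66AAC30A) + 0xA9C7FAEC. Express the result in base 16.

0xE9AACFF6

First 0x59481600 XOR 0x66AAC30A = 0x3FE2D50A.
Add column by column in base 16, right to left:
  A+C = 6 carry 1
  0+E+1 = F
  5+A = F
  D+F = C carry 1
  2+7+1 = A
  E+C = A carry 1
  F+9+1 = 9 carry 1
  3+A+1 = E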